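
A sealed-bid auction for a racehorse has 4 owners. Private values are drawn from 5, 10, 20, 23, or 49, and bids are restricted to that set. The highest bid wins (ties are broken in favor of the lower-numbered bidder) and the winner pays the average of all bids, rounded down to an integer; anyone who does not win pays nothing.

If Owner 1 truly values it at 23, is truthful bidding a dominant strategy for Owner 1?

Consider the case where Owner 2 bids 5, Owner 3 bids 5 and Owner 4 bids 5.
Truthful bid 23: wins, pays 9, utility 23 - 9 = 14.
Bid 5 instead: wins, pays 5, utility 23 - 5 = 18.
Since 18 > 14, bidding 5 is strictly better here, so truthful bidding is not dominant.

No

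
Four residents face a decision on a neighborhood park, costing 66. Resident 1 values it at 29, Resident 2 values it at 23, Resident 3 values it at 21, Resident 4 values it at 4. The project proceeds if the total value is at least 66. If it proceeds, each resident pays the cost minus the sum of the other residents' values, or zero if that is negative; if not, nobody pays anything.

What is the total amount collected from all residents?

40

Total value 77 ≥ cost 66, so it is built.
Resident 1: others sum to 48; max(0, 66 - 48) = 18.
Resident 2: others sum to 54; max(0, 66 - 54) = 12.
Resident 3: others sum to 56; max(0, 66 - 56) = 10.
Resident 4: others sum to 73; max(0, 66 - 73) = 0.
Total collected = 18 + 12 + 10 + 0 = 40.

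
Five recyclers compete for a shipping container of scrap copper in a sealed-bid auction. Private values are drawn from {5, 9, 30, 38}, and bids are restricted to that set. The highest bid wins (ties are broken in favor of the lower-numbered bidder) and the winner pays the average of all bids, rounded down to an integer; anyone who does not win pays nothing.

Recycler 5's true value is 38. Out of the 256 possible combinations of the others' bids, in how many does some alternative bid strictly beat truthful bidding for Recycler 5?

Others bid (5, 5, 5, 5): truth gives 27; bid 9 gives 33 > 27. Violating.
Others bid (5, 5, 5, 9): truth gives 26; bid 30 gives 28 > 26. Violating.
Others bid (5, 5, 9, 5): truth gives 26; bid 30 gives 28 > 26. Violating.
Others bid (5, 5, 9, 9): truth gives 25; bid 30 gives 27 > 25. Violating.
Others bid (5, 5, 5, 30): truth gives 22; no alternative beats it.
Others bid (5, 5, 5, 38): truth gives 0; no alternative beats it.
(Checking all 256 profiles: 16 have a profitable deviation, 240 do not.)

16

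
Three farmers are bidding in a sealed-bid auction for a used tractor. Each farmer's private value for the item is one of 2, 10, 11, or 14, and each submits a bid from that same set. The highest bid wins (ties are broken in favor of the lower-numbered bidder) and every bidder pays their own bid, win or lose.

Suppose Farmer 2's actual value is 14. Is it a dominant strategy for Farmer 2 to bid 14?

No

Consider the case where Farmer 1 bids 2 and Farmer 3 bids 2.
Truthful bid 14: wins, pays 14, utility 14 - 14 = 0.
Bid 10 instead: wins, pays 10, utility 14 - 10 = 4.
Since 4 > 0, bidding 10 is strictly better here, so truthful bidding is not dominant.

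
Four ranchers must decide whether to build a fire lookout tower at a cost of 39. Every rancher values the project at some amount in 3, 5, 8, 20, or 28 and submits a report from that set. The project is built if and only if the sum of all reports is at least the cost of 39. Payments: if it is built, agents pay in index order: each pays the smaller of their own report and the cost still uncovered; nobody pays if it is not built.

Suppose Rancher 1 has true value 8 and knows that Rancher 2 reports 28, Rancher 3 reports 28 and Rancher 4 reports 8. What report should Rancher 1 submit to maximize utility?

Report 3: project built, pays 3, utility 8 - 3 = 5.
Report 5: project built, pays 5, utility 8 - 5 = 3.
Report 8: project built, pays 8, utility 8 - 8 = 0.
Report 20: project built, pays 20, utility 8 - 20 = -12.
Report 28: project built, pays 28, utility 8 - 28 = -20.
The best choice is 3 with utility 5.

3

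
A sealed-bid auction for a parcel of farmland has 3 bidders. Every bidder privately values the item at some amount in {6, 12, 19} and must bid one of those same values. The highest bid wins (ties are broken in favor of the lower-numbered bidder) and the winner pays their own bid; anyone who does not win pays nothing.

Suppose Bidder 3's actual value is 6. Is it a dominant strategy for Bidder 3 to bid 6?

Check each profile of the others' bids and compare truth against every alternative bid.
Others bid (6, 6): truth gives 0, best alternative gives -6.
Others bid (6, 12): truth gives 0, best alternative gives 0.
Others bid (6, 19): truth gives 0, best alternative gives 0.
Others bid (12, 6): truth gives 0, best alternative gives 0.
Others bid (12, 12): truth gives 0, best alternative gives 0.
Others bid (12, 19): truth gives 0, best alternative gives 0.
(Remaining 3 profiles checked similarly; truth is weakly best in each.)
In every case the truthful bid is at least as good as any alternative, so it is a dominant strategy.

Yes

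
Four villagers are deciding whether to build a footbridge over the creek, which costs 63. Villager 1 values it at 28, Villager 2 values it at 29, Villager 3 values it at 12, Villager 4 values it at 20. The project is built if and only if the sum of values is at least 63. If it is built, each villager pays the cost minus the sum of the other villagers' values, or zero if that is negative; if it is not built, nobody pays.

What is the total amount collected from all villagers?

Total value 89 ≥ cost 63, so it is built.
Villager 1: others sum to 61; max(0, 63 - 61) = 2.
Villager 2: others sum to 60; max(0, 63 - 60) = 3.
Villager 3: others sum to 77; max(0, 63 - 77) = 0.
Villager 4: others sum to 69; max(0, 63 - 69) = 0.
Total collected = 2 + 3 + 0 + 0 = 5.

5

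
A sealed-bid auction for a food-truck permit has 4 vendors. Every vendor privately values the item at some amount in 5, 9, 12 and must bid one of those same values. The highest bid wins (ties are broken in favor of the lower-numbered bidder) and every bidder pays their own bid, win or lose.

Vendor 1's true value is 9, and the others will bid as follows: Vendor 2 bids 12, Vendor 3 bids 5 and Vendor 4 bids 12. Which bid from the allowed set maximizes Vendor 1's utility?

12

Bid 5: loses but pays 5, utility -5.
Bid 9: loses but pays 9, utility -9.
Bid 12: wins, pays 12, utility 9 - 12 = -3.
The best choice is 12 with utility -3.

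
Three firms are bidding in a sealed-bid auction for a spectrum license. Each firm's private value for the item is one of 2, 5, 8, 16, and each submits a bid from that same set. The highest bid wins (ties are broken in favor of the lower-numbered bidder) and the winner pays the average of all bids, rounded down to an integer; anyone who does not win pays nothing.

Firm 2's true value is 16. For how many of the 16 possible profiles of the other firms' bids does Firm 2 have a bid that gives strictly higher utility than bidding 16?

Others bid (2, 2): truth gives 10; bid 5 gives 13 > 10. Violating.
Others bid (2, 5): truth gives 9; bid 5 gives 12 > 9. Violating.
Others bid (2, 8): truth gives 8; bid 8 gives 10 > 8. Violating.
Others bid (5, 2): truth gives 9; bid 8 gives 11 > 9. Violating.
Others bid (2, 16): truth gives 5; no alternative beats it.
Others bid (5, 16): truth gives 4; no alternative beats it.
(Checking all 16 profiles: 6 have a profitable deviation, 10 do not.)

6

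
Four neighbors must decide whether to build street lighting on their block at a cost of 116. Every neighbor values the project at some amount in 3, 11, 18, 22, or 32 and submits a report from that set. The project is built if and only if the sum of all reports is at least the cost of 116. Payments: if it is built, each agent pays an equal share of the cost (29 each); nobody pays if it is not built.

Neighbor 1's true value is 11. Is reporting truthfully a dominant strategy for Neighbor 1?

Yes

Check each profile of the others' reports and compare truth against every alternative report.
Others report (3, 3, 3): truth gives 0, best alternative gives 0.
Others report (3, 3, 11): truth gives 0, best alternative gives 0.
Others report (3, 3, 18): truth gives 0, best alternative gives 0.
Others report (3, 3, 22): truth gives 0, best alternative gives 0.
Others report (3, 3, 32): truth gives 0, best alternative gives 0.
Others report (3, 11, 3): truth gives 0, best alternative gives 0.
(Remaining 119 profiles checked similarly; truth is weakly best in each.)
In every case the truthful report is at least as good as any alternative, so it is a dominant strategy.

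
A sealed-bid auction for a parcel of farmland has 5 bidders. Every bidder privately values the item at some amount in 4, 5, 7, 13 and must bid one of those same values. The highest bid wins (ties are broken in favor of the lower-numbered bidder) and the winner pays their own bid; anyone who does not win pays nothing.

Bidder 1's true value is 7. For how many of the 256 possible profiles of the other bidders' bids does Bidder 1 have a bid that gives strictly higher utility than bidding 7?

Others bid (4, 4, 4, 4): truth gives 0; bid 4 gives 3 > 0. Violating.
Others bid (4, 4, 4, 5): truth gives 0; bid 5 gives 2 > 0. Violating.
Others bid (4, 4, 5, 4): truth gives 0; bid 5 gives 2 > 0. Violating.
Others bid (4, 4, 5, 5): truth gives 0; bid 5 gives 2 > 0. Violating.
Others bid (4, 4, 4, 7): truth gives 0; no alternative beats it.
Others bid (4, 4, 4, 13): truth gives 0; no alternative beats it.
(Checking all 256 profiles: 16 have a profitable deviation, 240 do not.)

16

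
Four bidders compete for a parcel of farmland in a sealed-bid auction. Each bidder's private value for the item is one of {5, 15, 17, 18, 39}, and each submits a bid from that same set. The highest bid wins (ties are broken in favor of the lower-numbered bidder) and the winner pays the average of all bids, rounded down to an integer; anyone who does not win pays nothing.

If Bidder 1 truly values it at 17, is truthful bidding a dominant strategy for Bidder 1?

Consider the case where Bidder 2 bids 5, Bidder 3 bids 5 and Bidder 4 bids 5.
Truthful bid 17: wins, pays 8, utility 17 - 8 = 9.
Bid 5 instead: wins, pays 5, utility 17 - 5 = 12.
Since 12 > 9, bidding 5 is strictly better here, so truthful bidding is not dominant.

No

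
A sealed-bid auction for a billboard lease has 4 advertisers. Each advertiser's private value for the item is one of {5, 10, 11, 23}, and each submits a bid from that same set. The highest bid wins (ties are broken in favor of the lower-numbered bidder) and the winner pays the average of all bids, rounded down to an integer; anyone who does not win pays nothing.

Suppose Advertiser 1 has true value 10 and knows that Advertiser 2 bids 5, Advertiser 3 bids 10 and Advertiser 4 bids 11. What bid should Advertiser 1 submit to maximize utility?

11

Bid 5: loses, pays 0, utility 0.
Bid 10: loses, pays 0, utility 0.
Bid 11: wins, pays 9, utility 10 - 9 = 1.
Bid 23: wins, pays 12, utility 10 - 12 = -2.
The best choice is 11 with utility 1.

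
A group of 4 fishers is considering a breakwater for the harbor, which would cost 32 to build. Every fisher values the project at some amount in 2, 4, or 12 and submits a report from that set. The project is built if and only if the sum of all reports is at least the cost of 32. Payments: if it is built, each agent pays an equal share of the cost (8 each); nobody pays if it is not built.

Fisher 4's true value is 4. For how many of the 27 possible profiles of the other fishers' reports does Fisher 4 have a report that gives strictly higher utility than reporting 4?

3

Others report (4, 12, 12): truth gives -4; report 2 gives 0 > -4. Violating.
Others report (12, 4, 12): truth gives -4; report 2 gives 0 > -4. Violating.
Others report (12, 12, 4): truth gives -4; report 2 gives 0 > -4. Violating.
Others report (2, 2, 2): truth gives 0; no alternative beats it.
Others report (2, 2, 4): truth gives 0; no alternative beats it.
(Checking all 27 profiles: 3 have a profitable deviation, 24 do not.)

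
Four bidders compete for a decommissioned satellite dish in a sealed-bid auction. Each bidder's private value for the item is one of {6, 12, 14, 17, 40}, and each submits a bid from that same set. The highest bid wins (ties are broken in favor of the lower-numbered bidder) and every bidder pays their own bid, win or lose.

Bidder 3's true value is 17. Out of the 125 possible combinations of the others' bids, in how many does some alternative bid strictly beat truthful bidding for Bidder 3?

101

Others bid (6, 6, 6): truth gives 0; bid 12 gives 5 > 0. Violating.
Others bid (6, 6, 12): truth gives 0; bid 12 gives 5 > 0. Violating.
Others bid (6, 6, 14): truth gives 0; bid 14 gives 3 > 0. Violating.
Others bid (6, 6, 40): truth gives -17; bid 6 gives -6 > -17. Violating.
Others bid (6, 6, 17): truth gives 0; no alternative beats it.
Others bid (6, 12, 17): truth gives 0; no alternative beats it.
(Checking all 125 profiles: 101 have a profitable deviation, 24 do not.)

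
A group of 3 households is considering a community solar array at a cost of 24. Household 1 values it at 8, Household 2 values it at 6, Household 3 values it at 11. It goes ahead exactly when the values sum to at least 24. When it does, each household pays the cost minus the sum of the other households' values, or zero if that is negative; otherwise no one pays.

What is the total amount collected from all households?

22

Total value 25 ≥ cost 24, so it is built.
Household 1: others sum to 17; max(0, 24 - 17) = 7.
Household 2: others sum to 19; max(0, 24 - 19) = 5.
Household 3: others sum to 14; max(0, 24 - 14) = 10.
Total collected = 7 + 5 + 10 = 22.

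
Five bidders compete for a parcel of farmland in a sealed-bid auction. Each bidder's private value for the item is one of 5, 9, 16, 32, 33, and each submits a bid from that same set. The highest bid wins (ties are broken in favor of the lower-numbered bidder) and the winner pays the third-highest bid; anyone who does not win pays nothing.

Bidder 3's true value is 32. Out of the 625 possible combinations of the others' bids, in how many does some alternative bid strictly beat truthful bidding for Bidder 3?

108

Others bid (5, 5, 5, 33): truth gives 0; bid 33 gives 27 > 0. Violating.
Others bid (5, 5, 9, 33): truth gives 0; bid 33 gives 23 > 0. Violating.
Others bid (5, 5, 16, 33): truth gives 0; bid 33 gives 16 > 0. Violating.
Others bid (5, 5, 33, 5): truth gives 0; bid 33 gives 27 > 0. Violating.
Others bid (5, 5, 5, 5): truth gives 27; no alternative beats it.
Others bid (5, 5, 5, 9): truth gives 27; no alternative beats it.
(Checking all 625 profiles: 108 have a profitable deviation, 517 do not.)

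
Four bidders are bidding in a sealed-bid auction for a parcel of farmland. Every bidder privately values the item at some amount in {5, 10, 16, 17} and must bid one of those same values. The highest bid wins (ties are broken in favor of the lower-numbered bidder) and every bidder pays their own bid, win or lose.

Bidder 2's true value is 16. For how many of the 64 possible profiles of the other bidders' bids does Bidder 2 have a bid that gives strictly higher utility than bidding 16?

50

Others bid (5, 5, 5): truth gives 0; bid 10 gives 6 > 0. Violating.
Others bid (5, 5, 10): truth gives 0; bid 10 gives 6 > 0. Violating.
Others bid (5, 5, 17): truth gives -16; bid 17 gives -1 > -16. Violating.
Others bid (5, 10, 5): truth gives 0; bid 10 gives 6 > 0. Violating.
Others bid (5, 5, 16): truth gives 0; no alternative beats it.
Others bid (5, 10, 16): truth gives 0; no alternative beats it.
(Checking all 64 profiles: 50 have a profitable deviation, 14 do not.)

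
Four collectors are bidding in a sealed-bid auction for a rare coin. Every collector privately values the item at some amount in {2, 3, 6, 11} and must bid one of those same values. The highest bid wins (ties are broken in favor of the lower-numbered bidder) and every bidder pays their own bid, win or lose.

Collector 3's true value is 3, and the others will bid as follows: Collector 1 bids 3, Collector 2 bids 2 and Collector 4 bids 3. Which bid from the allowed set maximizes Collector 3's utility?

Bid 2: loses but pays 2, utility -2.
Bid 3: loses but pays 3, utility -3.
Bid 6: wins, pays 6, utility 3 - 6 = -3.
Bid 11: wins, pays 11, utility 3 - 11 = -8.
The best choice is 2 with utility -2.

2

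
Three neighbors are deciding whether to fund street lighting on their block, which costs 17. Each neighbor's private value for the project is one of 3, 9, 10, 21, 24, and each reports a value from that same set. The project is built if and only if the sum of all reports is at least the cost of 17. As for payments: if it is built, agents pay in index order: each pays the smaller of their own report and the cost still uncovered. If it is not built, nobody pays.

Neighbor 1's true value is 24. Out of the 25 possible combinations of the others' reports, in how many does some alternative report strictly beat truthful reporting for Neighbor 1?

24

Others report (3, 9): truth gives 7; report 9 gives 15 > 7. Violating.
Others report (3, 10): truth gives 7; report 9 gives 15 > 7. Violating.
Others report (3, 21): truth gives 7; report 3 gives 21 > 7. Violating.
Others report (3, 24): truth gives 7; report 3 gives 21 > 7. Violating.
Others report (3, 3): truth gives 7; no alternative beats it.
(Checking all 25 profiles: 24 have a profitable deviation, 1 does not.)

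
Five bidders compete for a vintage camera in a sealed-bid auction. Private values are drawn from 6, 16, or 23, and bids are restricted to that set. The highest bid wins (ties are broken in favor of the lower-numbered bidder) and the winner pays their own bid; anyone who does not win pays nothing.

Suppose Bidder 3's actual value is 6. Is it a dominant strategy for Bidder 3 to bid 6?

Yes

Check each profile of the others' bids and compare truth against every alternative bid.
Others bid (6, 6, 6, 6): truth gives 0, best alternative gives -10.
Others bid (6, 6, 6, 16): truth gives 0, best alternative gives -10.
Others bid (6, 6, 16, 6): truth gives 0, best alternative gives -10.
Others bid (6, 6, 16, 16): truth gives 0, best alternative gives -10.
Others bid (6, 6, 6, 23): truth gives 0, best alternative gives 0.
Others bid (6, 6, 16, 23): truth gives 0, best alternative gives 0.
(Remaining 75 profiles checked similarly; truth is weakly best in each.)
In every case the truthful bid is at least as good as any alternative, so it is a dominant strategy.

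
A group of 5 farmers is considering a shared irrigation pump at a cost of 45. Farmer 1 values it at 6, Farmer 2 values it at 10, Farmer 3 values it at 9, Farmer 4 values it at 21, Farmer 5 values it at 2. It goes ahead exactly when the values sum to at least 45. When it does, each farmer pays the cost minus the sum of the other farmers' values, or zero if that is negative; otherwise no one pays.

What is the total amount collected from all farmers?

Total value 48 ≥ cost 45, so it is built.
Farmer 1: others sum to 42; max(0, 45 - 42) = 3.
Farmer 2: others sum to 38; max(0, 45 - 38) = 7.
Farmer 3: others sum to 39; max(0, 45 - 39) = 6.
Farmer 4: others sum to 27; max(0, 45 - 27) = 18.
Farmer 5: others sum to 46; max(0, 45 - 46) = 0.
Total collected = 3 + 7 + 6 + 18 + 0 = 34.

34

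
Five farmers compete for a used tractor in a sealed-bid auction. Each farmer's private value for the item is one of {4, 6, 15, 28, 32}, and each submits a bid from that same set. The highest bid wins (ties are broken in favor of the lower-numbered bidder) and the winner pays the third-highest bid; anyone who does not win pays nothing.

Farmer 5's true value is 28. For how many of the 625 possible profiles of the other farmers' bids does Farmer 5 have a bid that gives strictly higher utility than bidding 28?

108

Others bid (4, 4, 4, 28): truth gives 0; bid 32 gives 24 > 0. Violating.
Others bid (4, 4, 6, 28): truth gives 0; bid 32 gives 22 > 0. Violating.
Others bid (4, 4, 15, 28): truth gives 0; bid 32 gives 13 > 0. Violating.
Others bid (4, 4, 28, 4): truth gives 0; bid 32 gives 24 > 0. Violating.
Others bid (4, 4, 4, 4): truth gives 24; no alternative beats it.
Others bid (4, 4, 4, 6): truth gives 24; no alternative beats it.
(Checking all 625 profiles: 108 have a profitable deviation, 517 do not.)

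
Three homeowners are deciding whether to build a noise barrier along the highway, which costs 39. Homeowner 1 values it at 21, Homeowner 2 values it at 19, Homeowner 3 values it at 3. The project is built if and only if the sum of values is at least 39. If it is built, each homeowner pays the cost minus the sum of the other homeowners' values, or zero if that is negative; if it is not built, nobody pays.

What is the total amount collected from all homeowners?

32

Total value 43 ≥ cost 39, so it is built.
Homeowner 1: others sum to 22; max(0, 39 - 22) = 17.
Homeowner 2: others sum to 24; max(0, 39 - 24) = 15.
Homeowner 3: others sum to 40; max(0, 39 - 40) = 0.
Total collected = 17 + 15 + 0 = 32.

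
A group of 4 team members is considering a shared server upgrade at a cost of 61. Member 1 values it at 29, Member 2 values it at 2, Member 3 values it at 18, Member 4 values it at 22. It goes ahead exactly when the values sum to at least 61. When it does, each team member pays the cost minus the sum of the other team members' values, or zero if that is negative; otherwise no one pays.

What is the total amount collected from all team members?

Total value 71 ≥ cost 61, so it is built.
Member 1: others sum to 42; max(0, 61 - 42) = 19.
Member 2: others sum to 69; max(0, 61 - 69) = 0.
Member 3: others sum to 53; max(0, 61 - 53) = 8.
Member 4: others sum to 49; max(0, 61 - 49) = 12.
Total collected = 19 + 0 + 8 + 12 = 39.

39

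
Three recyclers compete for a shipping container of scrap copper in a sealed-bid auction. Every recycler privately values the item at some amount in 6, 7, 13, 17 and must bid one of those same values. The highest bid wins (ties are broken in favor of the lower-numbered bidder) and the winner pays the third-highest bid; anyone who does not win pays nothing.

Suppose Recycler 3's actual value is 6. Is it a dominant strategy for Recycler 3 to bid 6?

Yes

Check each profile of the others' bids and compare truth against every alternative bid.
Others bid (6, 6): truth gives 0, best alternative gives 0.
Others bid (6, 7): truth gives 0, best alternative gives 0.
Others bid (6, 13): truth gives 0, best alternative gives 0.
Others bid (6, 17): truth gives 0, best alternative gives 0.
Others bid (7, 6): truth gives 0, best alternative gives 0.
Others bid (7, 7): truth gives 0, best alternative gives 0.
(Remaining 10 profiles checked similarly; truth is weakly best in each.)
In every case the truthful bid is at least as good as any alternative, so it is a dominant strategy.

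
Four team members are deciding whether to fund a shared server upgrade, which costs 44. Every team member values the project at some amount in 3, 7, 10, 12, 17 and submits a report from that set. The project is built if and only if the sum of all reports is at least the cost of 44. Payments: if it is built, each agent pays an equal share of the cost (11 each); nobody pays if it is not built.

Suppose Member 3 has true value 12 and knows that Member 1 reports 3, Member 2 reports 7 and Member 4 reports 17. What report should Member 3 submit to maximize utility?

Report 3: project not built, utility 0.
Report 7: project not built, utility 0.
Report 10: project not built, utility 0.
Report 12: project not built, utility 0.
Report 17: project built, pays 11, utility 12 - 11 = 1.
The best choice is 17 with utility 1.

17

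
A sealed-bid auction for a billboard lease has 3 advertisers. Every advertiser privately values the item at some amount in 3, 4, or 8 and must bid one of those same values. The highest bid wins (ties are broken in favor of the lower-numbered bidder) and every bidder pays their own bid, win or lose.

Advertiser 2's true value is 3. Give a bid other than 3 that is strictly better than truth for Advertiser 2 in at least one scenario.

Suppose Advertiser 1 bids 3 and Advertiser 3 bids 3.
Bid 3: loses but pays 3, utility -3.
Bid 4: wins, pays 4, utility 3 - 4 = -1.
So bidding 4 beats truth here (-1 > -3).

4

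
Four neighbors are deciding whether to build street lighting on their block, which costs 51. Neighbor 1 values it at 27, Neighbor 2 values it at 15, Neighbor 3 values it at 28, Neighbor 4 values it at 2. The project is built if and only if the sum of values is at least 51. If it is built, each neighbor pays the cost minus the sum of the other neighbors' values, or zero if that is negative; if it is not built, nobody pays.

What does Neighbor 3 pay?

7

Total value 72 ≥ cost 51, so the project is built.
The other neighbors' values sum to 44.
Cost minus that sum is 51 - 44 = 7.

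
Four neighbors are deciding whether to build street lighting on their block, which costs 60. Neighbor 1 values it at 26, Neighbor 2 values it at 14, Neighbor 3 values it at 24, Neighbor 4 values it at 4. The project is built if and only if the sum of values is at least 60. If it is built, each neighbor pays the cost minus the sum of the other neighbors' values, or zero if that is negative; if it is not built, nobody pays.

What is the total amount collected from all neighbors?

Total value 68 ≥ cost 60, so it is built.
Neighbor 1: others sum to 42; max(0, 60 - 42) = 18.
Neighbor 2: others sum to 54; max(0, 60 - 54) = 6.
Neighbor 3: others sum to 44; max(0, 60 - 44) = 16.
Neighbor 4: others sum to 64; max(0, 60 - 64) = 0.
Total collected = 18 + 6 + 16 + 0 = 40.

40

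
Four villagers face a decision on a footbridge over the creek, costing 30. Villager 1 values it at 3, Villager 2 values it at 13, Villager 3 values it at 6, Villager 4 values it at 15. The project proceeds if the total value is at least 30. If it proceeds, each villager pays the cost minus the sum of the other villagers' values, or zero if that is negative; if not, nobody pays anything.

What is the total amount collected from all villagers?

Total value 37 ≥ cost 30, so it is built.
Villager 1: others sum to 34; max(0, 30 - 34) = 0.
Villager 2: others sum to 24; max(0, 30 - 24) = 6.
Villager 3: others sum to 31; max(0, 30 - 31) = 0.
Villager 4: others sum to 22; max(0, 30 - 22) = 8.
Total collected = 0 + 6 + 0 + 8 = 14.

14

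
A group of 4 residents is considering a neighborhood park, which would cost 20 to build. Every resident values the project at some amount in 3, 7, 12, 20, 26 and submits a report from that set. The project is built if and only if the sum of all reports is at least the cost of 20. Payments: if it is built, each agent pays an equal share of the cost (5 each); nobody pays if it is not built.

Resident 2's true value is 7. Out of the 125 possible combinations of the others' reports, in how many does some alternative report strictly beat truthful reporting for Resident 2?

Others report (3, 3, 3): truth gives 0; report 12 gives 2 > 0. Violating.
Others report (3, 3, 7): truth gives 2; no alternative beats it.
Others report (3, 3, 12): truth gives 2; no alternative beats it.
(Checking all 125 profiles: 1 has a profitable deviation, 124 do not.)

1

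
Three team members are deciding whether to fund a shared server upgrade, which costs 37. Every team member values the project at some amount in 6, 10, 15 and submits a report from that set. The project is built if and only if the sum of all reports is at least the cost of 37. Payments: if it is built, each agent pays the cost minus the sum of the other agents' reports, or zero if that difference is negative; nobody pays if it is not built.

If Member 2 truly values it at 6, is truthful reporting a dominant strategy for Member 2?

Check each profile of the others' reports and compare truth against every alternative report.
Others report (15, 15): truth gives 0, best alternative gives -1.
Others report (6, 6): truth gives 0, best alternative gives 0.
Others report (6, 10): truth gives 0, best alternative gives 0.
Others report (6, 15): truth gives 0, best alternative gives 0.
Others report (10, 6): truth gives 0, best alternative gives 0.
Others report (10, 10): truth gives 0, best alternative gives 0.
(Remaining 3 profiles checked similarly; truth is weakly best in each.)
In every case the truthful report is at least as good as any alternative, so it is a dominant strategy.

Yes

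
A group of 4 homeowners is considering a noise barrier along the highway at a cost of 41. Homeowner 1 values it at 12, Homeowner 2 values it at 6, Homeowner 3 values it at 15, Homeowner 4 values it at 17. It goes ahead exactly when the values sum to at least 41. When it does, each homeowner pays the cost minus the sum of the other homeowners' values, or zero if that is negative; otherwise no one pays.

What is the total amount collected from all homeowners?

Total value 50 ≥ cost 41, so it is built.
Homeowner 1: others sum to 38; max(0, 41 - 38) = 3.
Homeowner 2: others sum to 44; max(0, 41 - 44) = 0.
Homeowner 3: others sum to 35; max(0, 41 - 35) = 6.
Homeowner 4: others sum to 33; max(0, 41 - 33) = 8.
Total collected = 3 + 0 + 6 + 8 = 17.

17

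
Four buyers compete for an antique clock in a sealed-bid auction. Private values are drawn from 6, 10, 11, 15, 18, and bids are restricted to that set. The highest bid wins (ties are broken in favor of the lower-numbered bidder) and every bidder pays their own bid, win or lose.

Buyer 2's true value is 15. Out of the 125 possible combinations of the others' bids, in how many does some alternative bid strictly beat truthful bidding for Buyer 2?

Others bid (6, 6, 6): truth gives 0; bid 10 gives 5 > 0. Violating.
Others bid (6, 6, 10): truth gives 0; bid 10 gives 5 > 0. Violating.
Others bid (6, 6, 11): truth gives 0; bid 11 gives 4 > 0. Violating.
Others bid (6, 6, 18): truth gives -15; bid 18 gives -3 > -15. Violating.
Others bid (6, 6, 15): truth gives 0; no alternative beats it.
Others bid (6, 10, 15): truth gives 0; no alternative beats it.
(Checking all 125 profiles: 95 have a profitable deviation, 30 do not.)

95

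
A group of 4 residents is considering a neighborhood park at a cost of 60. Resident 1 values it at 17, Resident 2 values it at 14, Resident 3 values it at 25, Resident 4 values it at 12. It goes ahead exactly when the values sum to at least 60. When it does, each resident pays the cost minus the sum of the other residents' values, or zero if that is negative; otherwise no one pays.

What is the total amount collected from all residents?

36

Total value 68 ≥ cost 60, so it is built.
Resident 1: others sum to 51; max(0, 60 - 51) = 9.
Resident 2: others sum to 54; max(0, 60 - 54) = 6.
Resident 3: others sum to 43; max(0, 60 - 43) = 17.
Resident 4: others sum to 56; max(0, 60 - 56) = 4.
Total collected = 9 + 6 + 17 + 4 = 36.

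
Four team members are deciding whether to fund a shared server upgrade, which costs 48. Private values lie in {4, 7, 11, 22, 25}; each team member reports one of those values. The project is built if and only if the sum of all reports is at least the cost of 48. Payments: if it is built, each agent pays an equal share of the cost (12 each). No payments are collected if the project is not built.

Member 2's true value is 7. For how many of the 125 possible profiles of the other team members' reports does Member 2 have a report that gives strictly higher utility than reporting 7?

Others report (7, 11, 25): truth gives -5; report 4 gives 0 > -5. Violating.
Others report (7, 25, 11): truth gives -5; report 4 gives 0 > -5. Violating.
Others report (11, 7, 25): truth gives -5; report 4 gives 0 > -5. Violating.
Others report (11, 25, 7): truth gives -5; report 4 gives 0 > -5. Violating.
Others report (4, 4, 4): truth gives 0; no alternative beats it.
Others report (4, 4, 7): truth gives 0; no alternative beats it.
(Checking all 125 profiles: 6 have a profitable deviation, 119 do not.)

6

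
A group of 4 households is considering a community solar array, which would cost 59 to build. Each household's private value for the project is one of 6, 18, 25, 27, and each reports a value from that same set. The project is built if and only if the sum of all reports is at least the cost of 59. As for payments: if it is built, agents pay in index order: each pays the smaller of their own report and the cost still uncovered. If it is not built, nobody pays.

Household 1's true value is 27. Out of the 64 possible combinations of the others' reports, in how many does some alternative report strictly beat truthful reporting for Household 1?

60

Others report (6, 6, 25): truth gives 0; report 25 gives 2 > 0. Violating.
Others report (6, 6, 27): truth gives 0; report 25 gives 2 > 0. Violating.
Others report (6, 18, 18): truth gives 0; report 18 gives 9 > 0. Violating.
Others report (6, 18, 25): truth gives 0; report 18 gives 9 > 0. Violating.
Others report (6, 6, 6): truth gives 0; no alternative beats it.
Others report (6, 6, 18): truth gives 0; no alternative beats it.
(Checking all 64 profiles: 60 have a profitable deviation, 4 do not.)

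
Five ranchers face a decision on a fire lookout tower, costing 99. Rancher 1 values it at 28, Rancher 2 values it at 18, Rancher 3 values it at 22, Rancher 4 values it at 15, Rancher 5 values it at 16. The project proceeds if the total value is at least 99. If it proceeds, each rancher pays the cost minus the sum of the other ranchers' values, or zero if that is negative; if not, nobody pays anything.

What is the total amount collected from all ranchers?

Total value 99 ≥ cost 99, so it is built.
Rancher 1: others sum to 71; max(0, 99 - 71) = 28.
Rancher 2: others sum to 81; max(0, 99 - 81) = 18.
Rancher 3: others sum to 77; max(0, 99 - 77) = 22.
Rancher 4: others sum to 84; max(0, 99 - 84) = 15.
Rancher 5: others sum to 83; max(0, 99 - 83) = 16.
Total collected = 28 + 18 + 22 + 15 + 16 = 99.

99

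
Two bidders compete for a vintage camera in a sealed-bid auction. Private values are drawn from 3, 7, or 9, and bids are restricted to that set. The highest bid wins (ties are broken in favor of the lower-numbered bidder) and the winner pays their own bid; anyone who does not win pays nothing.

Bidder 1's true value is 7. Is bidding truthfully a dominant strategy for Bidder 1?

Consider the case where Bidder 2 bids 3.
Truthful bid 7: wins, pays 7, utility 7 - 7 = 0.
Bid 3 instead: wins, pays 3, utility 7 - 3 = 4.
Since 4 > 0, bidding 3 is strictly better here, so truthful bidding is not dominant.

No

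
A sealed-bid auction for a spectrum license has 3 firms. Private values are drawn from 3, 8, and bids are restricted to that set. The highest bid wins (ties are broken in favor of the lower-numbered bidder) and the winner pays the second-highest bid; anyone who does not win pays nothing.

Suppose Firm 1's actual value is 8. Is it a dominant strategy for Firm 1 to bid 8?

Check each profile of the others' bids and compare truth against every alternative bid.
Others bid (3, 3): truth gives 5, best alternative gives 5.
Others bid (3, 8): truth gives 0, best alternative gives 0.
Others bid (8, 3): truth gives 0, best alternative gives 0.
Others bid (8, 8): truth gives 0, best alternative gives 0.
In every case the truthful bid is at least as good as any alternative, so it is a dominant strategy.

Yes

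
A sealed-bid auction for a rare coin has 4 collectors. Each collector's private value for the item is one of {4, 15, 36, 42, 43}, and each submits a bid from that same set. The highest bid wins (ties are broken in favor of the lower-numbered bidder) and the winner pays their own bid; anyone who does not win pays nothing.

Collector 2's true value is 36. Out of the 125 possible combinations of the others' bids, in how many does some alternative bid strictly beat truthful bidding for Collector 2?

4

Others bid (4, 4, 4): truth gives 0; bid 15 gives 21 > 0. Violating.
Others bid (4, 4, 15): truth gives 0; bid 15 gives 21 > 0. Violating.
Others bid (4, 15, 4): truth gives 0; bid 15 gives 21 > 0. Violating.
Others bid (4, 15, 15): truth gives 0; bid 15 gives 21 > 0. Violating.
Others bid (4, 4, 36): truth gives 0; no alternative beats it.
Others bid (4, 4, 42): truth gives 0; no alternative beats it.
(Checking all 125 profiles: 4 have a profitable deviation, 121 do not.)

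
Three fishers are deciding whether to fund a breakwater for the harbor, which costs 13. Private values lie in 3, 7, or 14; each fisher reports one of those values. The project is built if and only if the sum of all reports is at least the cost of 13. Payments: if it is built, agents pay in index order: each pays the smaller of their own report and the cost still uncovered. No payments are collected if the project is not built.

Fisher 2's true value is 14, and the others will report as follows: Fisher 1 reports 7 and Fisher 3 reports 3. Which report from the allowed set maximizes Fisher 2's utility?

3

Report 3: project built, pays 3, utility 14 - 3 = 11.
Report 7: project built, pays 6, utility 14 - 6 = 8.
Report 14: project built, pays 6, utility 14 - 6 = 8.
The best choice is 3 with utility 11.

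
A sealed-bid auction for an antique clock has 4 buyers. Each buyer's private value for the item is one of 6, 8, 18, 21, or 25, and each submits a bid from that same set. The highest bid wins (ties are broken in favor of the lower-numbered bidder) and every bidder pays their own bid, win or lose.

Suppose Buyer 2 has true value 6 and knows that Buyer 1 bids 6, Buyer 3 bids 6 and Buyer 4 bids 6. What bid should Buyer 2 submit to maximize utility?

Bid 6: loses but pays 6, utility -6.
Bid 8: wins, pays 8, utility 6 - 8 = -2.
Bid 18: wins, pays 18, utility 6 - 18 = -12.
Bid 21: wins, pays 21, utility 6 - 21 = -15.
Bid 25: wins, pays 25, utility 6 - 25 = -19.
The best choice is 8 with utility -2.

8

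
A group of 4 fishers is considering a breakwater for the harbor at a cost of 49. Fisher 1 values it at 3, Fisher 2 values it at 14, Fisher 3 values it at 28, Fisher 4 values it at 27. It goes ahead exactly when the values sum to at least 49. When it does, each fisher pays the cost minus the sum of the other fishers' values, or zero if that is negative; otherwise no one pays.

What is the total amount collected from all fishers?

9

Total value 72 ≥ cost 49, so it is built.
Fisher 1: others sum to 69; max(0, 49 - 69) = 0.
Fisher 2: others sum to 58; max(0, 49 - 58) = 0.
Fisher 3: others sum to 44; max(0, 49 - 44) = 5.
Fisher 4: others sum to 45; max(0, 49 - 45) = 4.
Total collected = 0 + 0 + 5 + 4 = 9.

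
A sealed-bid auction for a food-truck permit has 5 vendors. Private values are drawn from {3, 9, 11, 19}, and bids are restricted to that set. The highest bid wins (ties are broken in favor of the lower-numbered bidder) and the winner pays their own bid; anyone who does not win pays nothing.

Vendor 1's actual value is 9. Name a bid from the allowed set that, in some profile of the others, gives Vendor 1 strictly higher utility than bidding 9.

3

Suppose Vendor 2 bids 3, Vendor 3 bids 3, Vendor 4 bids 3 and Vendor 5 bids 3.
Bid 9: wins, pays 9, utility 9 - 9 = 0.
Bid 3: wins, pays 3, utility 9 - 3 = 6.
So bidding 3 beats truth here (6 > 0).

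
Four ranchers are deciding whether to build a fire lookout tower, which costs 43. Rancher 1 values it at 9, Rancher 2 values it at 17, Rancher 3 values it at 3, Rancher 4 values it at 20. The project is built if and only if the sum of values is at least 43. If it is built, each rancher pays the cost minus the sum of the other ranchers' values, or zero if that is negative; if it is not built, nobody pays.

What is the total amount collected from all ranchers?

Total value 49 ≥ cost 43, so it is built.
Rancher 1: others sum to 40; max(0, 43 - 40) = 3.
Rancher 2: others sum to 32; max(0, 43 - 32) = 11.
Rancher 3: others sum to 46; max(0, 43 - 46) = 0.
Rancher 4: others sum to 29; max(0, 43 - 29) = 14.
Total collected = 3 + 11 + 0 + 14 = 28.

28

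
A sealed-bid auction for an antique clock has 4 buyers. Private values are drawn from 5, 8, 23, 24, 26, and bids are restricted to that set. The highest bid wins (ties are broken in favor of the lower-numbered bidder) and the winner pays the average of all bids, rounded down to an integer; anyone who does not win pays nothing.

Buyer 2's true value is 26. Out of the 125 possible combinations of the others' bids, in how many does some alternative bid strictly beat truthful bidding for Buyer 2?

Others bid (5, 5, 5): truth gives 16; bid 8 gives 21 > 16. Violating.
Others bid (5, 5, 8): truth gives 15; bid 8 gives 20 > 15. Violating.
Others bid (5, 5, 24): truth gives 11; bid 24 gives 12 > 11. Violating.
Others bid (5, 8, 5): truth gives 15; bid 8 gives 20 > 15. Violating.
Others bid (5, 5, 23): truth gives 12; no alternative beats it.
Others bid (5, 5, 26): truth gives 11; no alternative beats it.
(Checking all 125 profiles: 28 have a profitable deviation, 97 do not.)

28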